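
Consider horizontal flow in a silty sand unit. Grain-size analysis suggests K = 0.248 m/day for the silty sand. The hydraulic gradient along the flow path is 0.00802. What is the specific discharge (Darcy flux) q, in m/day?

Hydraulic gradient i = 0.00802.
Specific discharge q = K · i = 0.2480 × 0.008020 = 0.001989 m/day.

0.00199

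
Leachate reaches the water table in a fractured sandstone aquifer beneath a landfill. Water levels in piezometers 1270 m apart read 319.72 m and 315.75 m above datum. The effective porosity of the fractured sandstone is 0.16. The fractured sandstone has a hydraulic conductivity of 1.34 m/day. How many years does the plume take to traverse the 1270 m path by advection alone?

Hydraulic gradient i = (319.72 − 315.75) / 1270 = 3.97 / 1270 = 0.003126.
Darcy flux q = K · i = 1.340 × 0.003126 = 0.004189 m/day.
Seepage velocity v = q / n_e = 0.004189 / 0.16 = 0.02618 m/day.
Travel time t = L / v = 1270 / 0.02618 = 48510 days = 132.8 years.

133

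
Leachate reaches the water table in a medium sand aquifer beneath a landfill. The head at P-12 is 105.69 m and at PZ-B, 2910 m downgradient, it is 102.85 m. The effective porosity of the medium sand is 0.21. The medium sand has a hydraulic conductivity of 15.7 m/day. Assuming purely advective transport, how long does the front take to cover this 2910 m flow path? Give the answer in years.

Hydraulic gradient i = (105.69 − 102.85) / 2910 = 2.84 / 2910 = 0.0009759.
Darcy flux q = K · i = 15.70 × 0.0009759 = 0.01532 m/day.
Seepage velocity v = q / n_e = 0.01532 / 0.21 = 0.07296 m/day.
Travel time t = L / v = 2910 / 0.07296 = 39883 days = 109.2 years.

109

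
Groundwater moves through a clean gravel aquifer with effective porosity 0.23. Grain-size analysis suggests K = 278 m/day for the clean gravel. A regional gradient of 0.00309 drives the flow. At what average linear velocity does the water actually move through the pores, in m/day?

3.73

Hydraulic gradient i = 0.00309.
Darcy flux q = K · i = 278.0 × 0.003090 = 0.8590 m/day.
Seepage velocity v = q / n_e = 0.8590 / 0.23 = 3.735 m/day.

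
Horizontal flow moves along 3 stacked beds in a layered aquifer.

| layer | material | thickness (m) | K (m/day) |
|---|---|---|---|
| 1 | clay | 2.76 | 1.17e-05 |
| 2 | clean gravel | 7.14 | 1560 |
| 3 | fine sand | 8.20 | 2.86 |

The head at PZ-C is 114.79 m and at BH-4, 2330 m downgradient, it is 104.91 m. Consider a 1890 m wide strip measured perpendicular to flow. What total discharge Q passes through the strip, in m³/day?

89500

Flow is parallel to layering, so each bed carries its own Darcy discharge and the transmissivities add.
Σ(K_i·b_i) = 1.17e-05×2.76 + 1560×7.14 + 2.86×8.20 = 11162 m²/day.
Hydraulic gradient i = (114.79 − 104.91) / 2330 = 9.88 / 2330 = 0.004240.
Q = Σ(K_i·b_i) · W · i = 11162 × 1890 × 0.004240 = 89454 m³/day.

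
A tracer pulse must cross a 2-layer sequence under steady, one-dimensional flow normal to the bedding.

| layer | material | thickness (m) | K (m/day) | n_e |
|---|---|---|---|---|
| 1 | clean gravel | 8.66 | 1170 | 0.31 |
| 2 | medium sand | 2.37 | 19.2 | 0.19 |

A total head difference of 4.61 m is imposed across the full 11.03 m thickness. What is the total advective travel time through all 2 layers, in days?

With flow normal to the layers, continuity requires the same specific discharge q through every layer.
Σ(b_i/K_i) = 8.66/1170 + 2.37/19.2 = 0.1308 d.
q = Δh / Σ(b_i/K_i) = 4.61 / 0.1308 = 35.23 m/day.
In each layer the seepage velocity is v_i = q/n_i, so the layer transit time is t_i = b_i·n_i / q:
  layer 1 (clean gravel): t_1 = 8.66 × 0.31 / 35.23 = 0.07619 d
  layer 2 (medium sand): t_2 = 2.37 × 0.19 / 35.23 = 0.01278 d
Total t = Σ t_i = 0.08897 days.

0.0890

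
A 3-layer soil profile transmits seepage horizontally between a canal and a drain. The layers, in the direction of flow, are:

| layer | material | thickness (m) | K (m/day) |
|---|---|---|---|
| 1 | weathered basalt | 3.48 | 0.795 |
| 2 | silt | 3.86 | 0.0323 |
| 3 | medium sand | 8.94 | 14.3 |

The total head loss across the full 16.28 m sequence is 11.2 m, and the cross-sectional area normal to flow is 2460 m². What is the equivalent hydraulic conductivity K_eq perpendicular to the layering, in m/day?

Flow is perpendicular to layering, so the layers act in series and the equivalent K is the thickness-weighted harmonic mean.
Total thickness L = 3.48 + 3.86 + 8.94 = 16.28 m.
Σ(b_i/K_i) = 3.48/0.795 + 3.86/0.0323 + 8.94/14.3 = 124.5 d.
K_eq = L / Σ(b_i/K_i) = 16.28 / 124.5 = 0.1308 m/day.

0.131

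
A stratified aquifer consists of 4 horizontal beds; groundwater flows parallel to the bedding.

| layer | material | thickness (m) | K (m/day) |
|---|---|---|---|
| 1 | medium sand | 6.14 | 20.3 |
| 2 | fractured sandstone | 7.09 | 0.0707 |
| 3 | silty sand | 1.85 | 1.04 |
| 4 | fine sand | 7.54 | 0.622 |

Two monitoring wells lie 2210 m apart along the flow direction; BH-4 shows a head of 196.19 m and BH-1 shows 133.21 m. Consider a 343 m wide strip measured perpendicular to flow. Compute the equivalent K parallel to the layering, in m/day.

5.82

Flow is parallel to layering, so each bed carries its own Darcy discharge and the transmissivities add.
Σ(K_i·b_i) = 20.3×6.14 + 0.0707×7.09 + 1.04×1.85 + 0.622×7.54 = 131.8 m²/day.
Total thickness b = 22.62 m, so K_eq = Σ(K_i·b_i)/b = 5.825 m/day.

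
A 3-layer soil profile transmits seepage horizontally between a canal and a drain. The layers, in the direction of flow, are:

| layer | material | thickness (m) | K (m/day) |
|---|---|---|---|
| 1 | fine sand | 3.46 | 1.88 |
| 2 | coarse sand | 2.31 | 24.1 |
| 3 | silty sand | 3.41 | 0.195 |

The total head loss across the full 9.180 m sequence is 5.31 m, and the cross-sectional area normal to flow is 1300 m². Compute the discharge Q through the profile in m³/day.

355

Flow is perpendicular to layering, so the layers act in series and the equivalent K is the thickness-weighted harmonic mean.
Total thickness L = 3.46 + 2.31 + 3.41 = 9.180 m.
Σ(b_i/K_i) = 3.46/1.88 + 2.31/24.1 + 3.41/0.195 = 19.42 d.
K_eq = L / Σ(b_i/K_i) = 9.180 / 19.42 = 0.4726 m/day.
Q = K_eq · A · (Δh/L) = 0.4726 × 1300 × (5.31/9.180) = 355.4 m³/day.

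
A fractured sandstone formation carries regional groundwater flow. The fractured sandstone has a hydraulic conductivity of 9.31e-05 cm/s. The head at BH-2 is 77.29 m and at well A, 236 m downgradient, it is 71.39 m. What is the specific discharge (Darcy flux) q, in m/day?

0.00201

Convert K: 9.31e-05 cm/s × 864 = 0.08044 m/day.
Hydraulic gradient i = (77.29 − 71.39) / 236 = 5.9 / 236 = 0.02500.
Specific discharge q = K · i = 0.08044 × 0.02500 = 0.002011 m/day.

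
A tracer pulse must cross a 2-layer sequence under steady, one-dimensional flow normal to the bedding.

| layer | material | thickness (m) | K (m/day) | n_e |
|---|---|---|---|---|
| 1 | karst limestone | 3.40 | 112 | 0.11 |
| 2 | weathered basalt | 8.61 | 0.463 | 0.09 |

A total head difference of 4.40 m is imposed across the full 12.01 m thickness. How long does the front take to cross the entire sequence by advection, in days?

4.86

With flow normal to the layers, continuity requires the same specific discharge q through every layer.
Σ(b_i/K_i) = 3.40/112 + 8.61/0.463 = 18.63 d.
q = Δh / Σ(b_i/K_i) = 4.40 / 18.63 = 0.2362 m/day.
In each layer the seepage velocity is v_i = q/n_i, so the layer transit time is t_i = b_i·n_i / q:
  layer 1 (karst limestone): t_1 = 3.40 × 0.11 / 0.2362 = 1.583 d
  layer 2 (weathered basalt): t_2 = 8.61 × 0.09 / 0.2362 = 3.280 d
Total t = Σ t_i = 4.864 days.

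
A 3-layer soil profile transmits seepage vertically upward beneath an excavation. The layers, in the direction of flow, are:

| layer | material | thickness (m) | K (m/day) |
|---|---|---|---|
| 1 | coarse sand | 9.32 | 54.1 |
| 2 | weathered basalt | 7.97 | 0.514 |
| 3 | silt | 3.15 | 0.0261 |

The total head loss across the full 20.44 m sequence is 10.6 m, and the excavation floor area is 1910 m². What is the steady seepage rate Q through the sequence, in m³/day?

148

Flow is perpendicular to layering, so the layers act in series and the equivalent K is the thickness-weighted harmonic mean.
Total thickness L = 9.32 + 7.97 + 3.15 = 20.44 m.
Σ(b_i/K_i) = 9.32/54.1 + 7.97/0.514 + 3.15/0.0261 = 136.4 d.
K_eq = L / Σ(b_i/K_i) = 20.44 / 136.4 = 0.1499 m/day.
Q = K_eq · A · (Δh/L) = 0.1499 × 1910 × (10.6/20.44) = 148.5 m³/day.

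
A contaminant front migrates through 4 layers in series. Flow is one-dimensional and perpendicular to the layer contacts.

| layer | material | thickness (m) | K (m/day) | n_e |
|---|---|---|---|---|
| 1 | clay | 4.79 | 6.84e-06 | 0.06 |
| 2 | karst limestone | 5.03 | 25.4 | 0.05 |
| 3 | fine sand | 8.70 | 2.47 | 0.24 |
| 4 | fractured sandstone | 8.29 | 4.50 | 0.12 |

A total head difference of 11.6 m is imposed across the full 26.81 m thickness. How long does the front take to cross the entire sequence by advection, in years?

With flow normal to the layers, continuity requires the same specific discharge q through every layer.
Σ(b_i/K_i) = 4.79/6.84e-06 + 5.03/25.4 + 8.70/2.47 + 8.29/4.50 = 7.003e+05 d.
q = Δh / Σ(b_i/K_i) = 11.6 / 7.003e+05 = 1.656e-05 m/day.
In each layer the seepage velocity is v_i = q/n_i, so the layer transit time is t_i = b_i·n_i / q:
  layer 1 (clay): t_1 = 4.79 × 0.06 / 1.656e-05 = 17350 d
  layer 2 (karst limestone): t_2 = 5.03 × 0.05 / 1.656e-05 = 15183 d
  layer 3 (fine sand): t_3 = 8.70 × 0.24 / 1.656e-05 = 1.261e+05 d
  layer 4 (fractured sandstone): t_4 = 8.29 × 0.12 / 1.656e-05 = 60057 d
Total t = Σ t_i = 2.186e+05 days = 598.6 years.

599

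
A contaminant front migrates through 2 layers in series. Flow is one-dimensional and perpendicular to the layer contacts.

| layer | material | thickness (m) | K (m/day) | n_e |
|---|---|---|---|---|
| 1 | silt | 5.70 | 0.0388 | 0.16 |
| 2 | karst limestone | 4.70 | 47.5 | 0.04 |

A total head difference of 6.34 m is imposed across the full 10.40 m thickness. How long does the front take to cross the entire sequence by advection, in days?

With flow normal to the layers, continuity requires the same specific discharge q through every layer.
Σ(b_i/K_i) = 5.70/0.0388 + 4.70/47.5 = 147.0 d.
q = Δh / Σ(b_i/K_i) = 6.34 / 147.0 = 0.04313 m/day.
In each layer the seepage velocity is v_i = q/n_i, so the layer transit time is t_i = b_i·n_i / q:
  layer 1 (silt): t_1 = 5.70 × 0.16 / 0.04313 = 21.15 d
  layer 2 (karst limestone): t_2 = 4.70 × 0.04 / 0.04313 = 4.359 d
Total t = Σ t_i = 25.51 days.

25.5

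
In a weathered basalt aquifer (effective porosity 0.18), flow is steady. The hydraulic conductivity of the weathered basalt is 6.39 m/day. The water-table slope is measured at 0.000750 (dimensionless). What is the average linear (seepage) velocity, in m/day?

Hydraulic gradient i = 0.000750.
Darcy flux q = K · i = 6.390 × 0.0007500 = 0.004792 m/day.
Seepage velocity v = q / n_e = 0.004792 / 0.18 = 0.02662 m/day.

0.0266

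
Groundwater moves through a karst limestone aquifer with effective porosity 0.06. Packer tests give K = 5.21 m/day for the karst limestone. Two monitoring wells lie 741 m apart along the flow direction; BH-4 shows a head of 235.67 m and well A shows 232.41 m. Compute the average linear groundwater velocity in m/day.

0.382

Hydraulic gradient i = (235.67 − 232.41) / 741 = 3.26 / 741 = 0.004399.
Darcy flux q = K · i = 5.210 × 0.004399 = 0.02292 m/day.
Seepage velocity v = q / n_e = 0.02292 / 0.06 = 0.3820 m/day.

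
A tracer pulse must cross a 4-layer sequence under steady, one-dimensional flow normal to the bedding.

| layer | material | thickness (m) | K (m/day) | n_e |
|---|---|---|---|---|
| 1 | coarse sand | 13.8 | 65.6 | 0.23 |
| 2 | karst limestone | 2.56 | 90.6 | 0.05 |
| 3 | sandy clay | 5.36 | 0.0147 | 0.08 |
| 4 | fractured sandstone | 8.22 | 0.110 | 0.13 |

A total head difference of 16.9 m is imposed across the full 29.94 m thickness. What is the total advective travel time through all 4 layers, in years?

0.342

With flow normal to the layers, continuity requires the same specific discharge q through every layer.
Σ(b_i/K_i) = 13.8/65.6 + 2.56/90.6 + 5.36/0.0147 + 8.22/0.110 = 439.6 d.
q = Δh / Σ(b_i/K_i) = 16.9 / 439.6 = 0.03844 m/day.
In each layer the seepage velocity is v_i = q/n_i, so the layer transit time is t_i = b_i·n_i / q:
  layer 1 (coarse sand): t_1 = 13.8 × 0.23 / 0.03844 = 82.56 d
  layer 2 (karst limestone): t_2 = 2.56 × 0.05 / 0.03844 = 3.329 d
  layer 3 (sandy clay): t_3 = 5.36 × 0.08 / 0.03844 = 11.15 d
  layer 4 (fractured sandstone): t_4 = 8.22 × 0.13 / 0.03844 = 27.80 d
Total t = Σ t_i = 124.8 days = 0.3418 years.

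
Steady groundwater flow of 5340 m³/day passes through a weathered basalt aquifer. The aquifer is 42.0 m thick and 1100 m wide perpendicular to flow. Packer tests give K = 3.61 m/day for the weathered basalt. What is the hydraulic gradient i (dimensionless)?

0.0320

Cross-sectional area A = 1100 × 42.0 = 46200 m².
From Q = K·A·i, i = Q / (K·A) = 5340 / (3.610 × 46200) = 0.03202.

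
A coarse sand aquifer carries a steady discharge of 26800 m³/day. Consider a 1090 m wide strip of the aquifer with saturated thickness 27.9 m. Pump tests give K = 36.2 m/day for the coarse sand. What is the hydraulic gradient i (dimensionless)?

0.0243

Cross-sectional area A = 1090 × 27.9 = 30411 m².
From Q = K·A·i, i = Q / (K·A) = 26800 / (36.20 × 30411) = 0.02434.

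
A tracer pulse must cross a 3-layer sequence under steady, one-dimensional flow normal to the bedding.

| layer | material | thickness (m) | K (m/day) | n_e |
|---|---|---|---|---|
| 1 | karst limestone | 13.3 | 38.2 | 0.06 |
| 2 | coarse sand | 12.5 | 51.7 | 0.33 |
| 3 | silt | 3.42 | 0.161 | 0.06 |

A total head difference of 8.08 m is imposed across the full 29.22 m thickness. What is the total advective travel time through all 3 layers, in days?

With flow normal to the layers, continuity requires the same specific discharge q through every layer.
Σ(b_i/K_i) = 13.3/38.2 + 12.5/51.7 + 3.42/0.161 = 21.83 d.
q = Δh / Σ(b_i/K_i) = 8.08 / 21.83 = 0.3701 m/day.
In each layer the seepage velocity is v_i = q/n_i, so the layer transit time is t_i = b_i·n_i / q:
  layer 1 (karst limestone): t_1 = 13.3 × 0.06 / 0.3701 = 2.156 d
  layer 2 (coarse sand): t_2 = 12.5 × 0.33 / 0.3701 = 11.15 d
  layer 3 (silt): t_3 = 3.42 × 0.06 / 0.3701 = 0.5545 d
Total t = Σ t_i = 13.86 days.

13.9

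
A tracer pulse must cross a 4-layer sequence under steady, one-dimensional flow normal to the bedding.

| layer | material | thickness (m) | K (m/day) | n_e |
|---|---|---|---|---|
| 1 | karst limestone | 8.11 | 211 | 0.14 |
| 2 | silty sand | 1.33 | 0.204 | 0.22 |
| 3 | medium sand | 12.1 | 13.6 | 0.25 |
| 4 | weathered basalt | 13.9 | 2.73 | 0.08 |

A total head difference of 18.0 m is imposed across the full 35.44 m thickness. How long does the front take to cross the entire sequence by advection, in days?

3.88

With flow normal to the layers, continuity requires the same specific discharge q through every layer.
Σ(b_i/K_i) = 8.11/211 + 1.33/0.204 + 12.1/13.6 + 13.9/2.73 = 12.54 d.
q = Δh / Σ(b_i/K_i) = 18.0 / 12.54 = 1.435 m/day.
In each layer the seepage velocity is v_i = q/n_i, so the layer transit time is t_i = b_i·n_i / q:
  layer 1 (karst limestone): t_1 = 8.11 × 0.14 / 1.435 = 0.7910 d
  layer 2 (silty sand): t_2 = 1.33 × 0.22 / 1.435 = 0.2038 d
  layer 3 (medium sand): t_3 = 12.1 × 0.25 / 1.435 = 2.107 d
  layer 4 (weathered basalt): t_4 = 13.9 × 0.08 / 1.435 = 0.7747 d
Total t = Σ t_i = 3.877 days.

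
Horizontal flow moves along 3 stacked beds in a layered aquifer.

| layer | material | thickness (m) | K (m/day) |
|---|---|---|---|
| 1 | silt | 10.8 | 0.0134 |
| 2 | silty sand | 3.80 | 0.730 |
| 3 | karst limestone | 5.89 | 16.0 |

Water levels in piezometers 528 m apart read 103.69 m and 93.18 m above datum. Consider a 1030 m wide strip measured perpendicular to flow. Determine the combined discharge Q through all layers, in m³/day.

1990

Flow is parallel to layering, so each bed carries its own Darcy discharge and the transmissivities add.
Σ(K_i·b_i) = 0.0134×10.8 + 0.730×3.80 + 16.0×5.89 = 97.16 m²/day.
Hydraulic gradient i = (103.69 − 93.18) / 528 = 10.51 / 528 = 0.01991.
Q = Σ(K_i·b_i) · W · i = 97.16 × 1030 × 0.01991 = 1992 m³/day.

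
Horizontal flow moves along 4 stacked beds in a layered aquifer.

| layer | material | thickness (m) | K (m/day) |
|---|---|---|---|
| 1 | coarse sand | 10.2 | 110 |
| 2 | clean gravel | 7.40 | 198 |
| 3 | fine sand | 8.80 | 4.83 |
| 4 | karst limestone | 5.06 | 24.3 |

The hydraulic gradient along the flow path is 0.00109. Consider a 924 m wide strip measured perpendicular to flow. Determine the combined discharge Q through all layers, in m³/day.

Flow is parallel to layering, so each bed carries its own Darcy discharge and the transmissivities add.
Σ(K_i·b_i) = 110×10.2 + 198×7.40 + 4.83×8.80 + 24.3×5.06 = 2753 m²/day.
Hydraulic gradient i = 0.00109.
Q = Σ(K_i·b_i) · W · i = 2753 × 924 × 0.001090 = 2772 m³/day.

2770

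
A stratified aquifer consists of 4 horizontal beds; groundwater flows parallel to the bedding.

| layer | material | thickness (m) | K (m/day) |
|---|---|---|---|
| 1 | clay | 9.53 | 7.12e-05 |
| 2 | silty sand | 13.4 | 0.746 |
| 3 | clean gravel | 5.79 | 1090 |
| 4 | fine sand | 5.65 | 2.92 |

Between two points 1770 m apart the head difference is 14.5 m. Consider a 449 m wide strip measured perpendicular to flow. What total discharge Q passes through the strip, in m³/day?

23300

Flow is parallel to layering, so each bed carries its own Darcy discharge and the transmissivities add.
Σ(K_i·b_i) = 7.12e-05×9.53 + 0.746×13.4 + 1090×5.79 + 2.92×5.65 = 6338 m²/day.
Hydraulic gradient i = Δh / L = 14.5 / 1770 = 0.008192.
Q = Σ(K_i·b_i) · W · i = 6338 × 449 × 0.008192 = 23311 m³/day.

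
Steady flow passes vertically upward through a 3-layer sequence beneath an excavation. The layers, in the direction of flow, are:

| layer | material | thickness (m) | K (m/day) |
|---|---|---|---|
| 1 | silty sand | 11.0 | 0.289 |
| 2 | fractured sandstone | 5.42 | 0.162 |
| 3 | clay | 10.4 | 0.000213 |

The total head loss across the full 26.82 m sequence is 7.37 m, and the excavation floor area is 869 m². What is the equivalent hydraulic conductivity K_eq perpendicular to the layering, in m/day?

Flow is perpendicular to layering, so the layers act in series and the equivalent K is the thickness-weighted harmonic mean.
Total thickness L = 11.0 + 5.42 + 10.4 = 26.82 m.
Σ(b_i/K_i) = 11.0/0.289 + 5.42/0.162 + 10.4/0.000213 = 48898 d.
K_eq = L / Σ(b_i/K_i) = 26.82 / 48898 = 0.0005485 m/day.

0.000548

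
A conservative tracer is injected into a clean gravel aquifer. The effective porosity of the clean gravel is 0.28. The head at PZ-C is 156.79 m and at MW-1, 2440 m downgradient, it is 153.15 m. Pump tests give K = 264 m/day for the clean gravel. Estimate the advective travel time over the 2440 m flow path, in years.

4.75

Hydraulic gradient i = (156.79 − 153.15) / 2440 = 3.64 / 2440 = 0.001492.
Darcy flux q = K · i = 264.0 × 0.001492 = 0.3938 m/day.
Seepage velocity v = q / n_e = 0.3938 / 0.28 = 1.407 m/day.
Travel time t = L / v = 2440 / 1.407 = 1735 days = 4.749 years.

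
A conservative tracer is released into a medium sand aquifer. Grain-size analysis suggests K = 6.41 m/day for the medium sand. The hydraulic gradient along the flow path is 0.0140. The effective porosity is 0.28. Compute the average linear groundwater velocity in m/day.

Hydraulic gradient i = 0.0140.
Darcy flux q = K · i = 6.410 × 0.01400 = 0.08974 m/day.
Seepage velocity v = q / n_e = 0.08974 / 0.28 = 0.3205 m/day.

0.320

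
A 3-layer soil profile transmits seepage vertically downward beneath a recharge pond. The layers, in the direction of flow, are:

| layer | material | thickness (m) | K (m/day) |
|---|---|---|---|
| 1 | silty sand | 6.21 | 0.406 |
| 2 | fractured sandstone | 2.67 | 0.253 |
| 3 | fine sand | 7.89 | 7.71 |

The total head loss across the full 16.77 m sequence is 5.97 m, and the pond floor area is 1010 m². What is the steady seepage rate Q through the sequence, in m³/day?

224

Flow is perpendicular to layering, so the layers act in series and the equivalent K is the thickness-weighted harmonic mean.
Total thickness L = 6.21 + 2.67 + 7.89 = 16.77 m.
Σ(b_i/K_i) = 6.21/0.406 + 2.67/0.253 + 7.89/7.71 = 26.87 d.
K_eq = L / Σ(b_i/K_i) = 16.77 / 26.87 = 0.6241 m/day.
Q = K_eq · A · (Δh/L) = 0.6241 × 1010 × (5.97/16.77) = 224.4 m³/day.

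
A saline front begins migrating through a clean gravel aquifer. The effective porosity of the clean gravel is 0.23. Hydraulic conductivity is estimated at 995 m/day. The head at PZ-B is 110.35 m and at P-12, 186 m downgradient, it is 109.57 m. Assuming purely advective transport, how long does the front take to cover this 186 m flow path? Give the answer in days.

Hydraulic gradient i = (110.35 − 109.57) / 186 = 0.78 / 186 = 0.004194.
Darcy flux q = K · i = 995.0 × 0.004194 = 4.173 m/day.
Seepage velocity v = q / n_e = 4.173 / 0.23 = 18.14 m/day.
Travel time t = L / v = 186 / 18.14 = 10.25 days.

10.3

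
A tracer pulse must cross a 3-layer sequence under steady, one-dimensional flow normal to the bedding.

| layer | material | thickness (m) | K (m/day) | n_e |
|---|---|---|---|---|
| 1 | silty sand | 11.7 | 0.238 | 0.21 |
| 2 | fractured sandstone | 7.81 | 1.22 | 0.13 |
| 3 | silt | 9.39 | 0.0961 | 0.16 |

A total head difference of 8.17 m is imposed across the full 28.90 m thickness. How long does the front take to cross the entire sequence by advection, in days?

With flow normal to the layers, continuity requires the same specific discharge q through every layer.
Σ(b_i/K_i) = 11.7/0.238 + 7.81/1.22 + 9.39/0.0961 = 153.3 d.
q = Δh / Σ(b_i/K_i) = 8.17 / 153.3 = 0.05330 m/day.
In each layer the seepage velocity is v_i = q/n_i, so the layer transit time is t_i = b_i·n_i / q:
  layer 1 (silty sand): t_1 = 11.7 × 0.21 / 0.05330 = 46.09 d
  layer 2 (fractured sandstone): t_2 = 7.81 × 0.13 / 0.05330 = 19.05 d
  layer 3 (silt): t_3 = 9.39 × 0.16 / 0.05330 = 28.19 d
Total t = Σ t_i = 93.33 days.

93.3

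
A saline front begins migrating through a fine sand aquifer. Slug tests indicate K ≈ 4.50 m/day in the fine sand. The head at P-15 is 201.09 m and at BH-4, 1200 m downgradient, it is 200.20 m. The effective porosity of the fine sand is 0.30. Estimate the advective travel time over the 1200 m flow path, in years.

295

Hydraulic gradient i = (201.09 − 200.20) / 1200 = 0.89 / 1200 = 0.0007417.
Darcy flux q = K · i = 4.500 × 0.0007417 = 0.003337 m/day.
Seepage velocity v = q / n_e = 0.003337 / 0.30 = 0.01112 m/day.
Travel time t = L / v = 1200 / 0.01112 = 1.079e+05 days = 295.3 years.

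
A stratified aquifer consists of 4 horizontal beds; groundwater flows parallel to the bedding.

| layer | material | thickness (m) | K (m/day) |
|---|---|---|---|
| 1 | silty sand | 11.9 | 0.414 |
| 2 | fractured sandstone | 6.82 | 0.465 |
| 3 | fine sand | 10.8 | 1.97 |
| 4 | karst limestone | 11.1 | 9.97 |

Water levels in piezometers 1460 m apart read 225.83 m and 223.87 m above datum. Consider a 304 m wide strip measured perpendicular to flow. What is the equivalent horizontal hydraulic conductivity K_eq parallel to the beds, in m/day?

3.45

Flow is parallel to layering, so each bed carries its own Darcy discharge and the transmissivities add.
Σ(K_i·b_i) = 0.414×11.9 + 0.465×6.82 + 1.97×10.8 + 9.97×11.1 = 140.0 m²/day.
Total thickness b = 40.62 m, so K_eq = Σ(K_i·b_i)/b = 3.448 m/day.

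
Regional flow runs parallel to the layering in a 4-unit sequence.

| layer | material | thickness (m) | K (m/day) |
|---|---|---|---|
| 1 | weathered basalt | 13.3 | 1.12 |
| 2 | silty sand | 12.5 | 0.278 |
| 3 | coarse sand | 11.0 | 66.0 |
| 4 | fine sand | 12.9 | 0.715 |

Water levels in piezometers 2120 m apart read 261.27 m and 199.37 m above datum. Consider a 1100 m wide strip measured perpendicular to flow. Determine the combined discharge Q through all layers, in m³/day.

24200

Flow is parallel to layering, so each bed carries its own Darcy discharge and the transmissivities add.
Σ(K_i·b_i) = 1.12×13.3 + 0.278×12.5 + 66.0×11.0 + 0.715×12.9 = 753.6 m²/day.
Hydraulic gradient i = (261.27 − 199.37) / 2120 = 61.9 / 2120 = 0.02920.
Q = Σ(K_i·b_i) · W · i = 753.6 × 1100 × 0.02920 = 24204 m³/day.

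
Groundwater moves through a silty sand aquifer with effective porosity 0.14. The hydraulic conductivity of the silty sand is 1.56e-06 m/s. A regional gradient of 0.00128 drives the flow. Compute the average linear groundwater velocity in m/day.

Convert K: 1.56e-06 m/s × 86400 = 0.1348 m/day.
Hydraulic gradient i = 0.00128.
Darcy flux q = K · i = 0.1348 × 0.001280 = 0.0001725 m/day.
Seepage velocity v = q / n_e = 0.0001725 / 0.14 = 0.001232 m/day.

0.00123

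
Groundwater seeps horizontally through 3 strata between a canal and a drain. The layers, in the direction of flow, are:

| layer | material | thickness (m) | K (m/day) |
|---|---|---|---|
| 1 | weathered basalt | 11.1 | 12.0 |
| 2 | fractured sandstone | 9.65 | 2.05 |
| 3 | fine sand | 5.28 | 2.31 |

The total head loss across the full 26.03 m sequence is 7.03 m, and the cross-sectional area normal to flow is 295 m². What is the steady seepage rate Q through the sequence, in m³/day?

Flow is perpendicular to layering, so the layers act in series and the equivalent K is the thickness-weighted harmonic mean.
Total thickness L = 11.1 + 9.65 + 5.28 = 26.03 m.
Σ(b_i/K_i) = 11.1/12.0 + 9.65/2.05 + 5.28/2.31 = 7.918 d.
K_eq = L / Σ(b_i/K_i) = 26.03 / 7.918 = 3.287 m/day.
Q = K_eq · A · (Δh/L) = 3.287 × 295 × (7.03/26.03) = 261.9 m³/day.

262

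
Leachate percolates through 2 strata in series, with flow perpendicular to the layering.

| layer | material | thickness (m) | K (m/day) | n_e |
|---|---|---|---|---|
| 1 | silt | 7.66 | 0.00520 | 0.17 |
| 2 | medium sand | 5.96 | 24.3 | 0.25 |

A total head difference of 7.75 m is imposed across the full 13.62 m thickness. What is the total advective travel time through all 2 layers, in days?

With flow normal to the layers, continuity requires the same specific discharge q through every layer.
Σ(b_i/K_i) = 7.66/0.00520 + 5.96/24.3 = 1473 d.
q = Δh / Σ(b_i/K_i) = 7.75 / 1473 = 0.005260 m/day.
In each layer the seepage velocity is v_i = q/n_i, so the layer transit time is t_i = b_i·n_i / q:
  layer 1 (silt): t_1 = 7.66 × 0.17 / 0.005260 = 247.6 d
  layer 2 (medium sand): t_2 = 5.96 × 0.25 / 0.005260 = 283.3 d
Total t = Σ t_i = 530.8 days.

531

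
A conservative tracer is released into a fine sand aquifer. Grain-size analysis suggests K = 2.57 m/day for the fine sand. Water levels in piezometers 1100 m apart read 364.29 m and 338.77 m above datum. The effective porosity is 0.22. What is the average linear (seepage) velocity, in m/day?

Hydraulic gradient i = (364.29 − 338.77) / 1100 = 25.52 / 1100 = 0.02320.
Darcy flux q = K · i = 2.570 × 0.02320 = 0.05962 m/day.
Seepage velocity v = q / n_e = 0.05962 / 0.22 = 0.2710 m/day.

0.271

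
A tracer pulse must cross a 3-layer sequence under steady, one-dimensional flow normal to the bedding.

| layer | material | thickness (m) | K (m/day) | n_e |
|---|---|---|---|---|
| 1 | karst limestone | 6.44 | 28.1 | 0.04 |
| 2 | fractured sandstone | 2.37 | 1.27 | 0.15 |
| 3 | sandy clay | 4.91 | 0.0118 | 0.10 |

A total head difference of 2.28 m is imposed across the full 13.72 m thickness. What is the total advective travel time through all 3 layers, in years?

With flow normal to the layers, continuity requires the same specific discharge q through every layer.
Σ(b_i/K_i) = 6.44/28.1 + 2.37/1.27 + 4.91/0.0118 = 418.2 d.
q = Δh / Σ(b_i/K_i) = 2.28 / 418.2 = 0.005452 m/day.
In each layer the seepage velocity is v_i = q/n_i, so the layer transit time is t_i = b_i·n_i / q:
  layer 1 (karst limestone): t_1 = 6.44 × 0.04 / 0.005452 = 47.25 d
  layer 2 (fractured sandstone): t_2 = 2.37 × 0.15 / 0.005452 = 65.21 d
  layer 3 (sandy clay): t_3 = 4.91 × 0.10 / 0.005452 = 90.06 d
Total t = Σ t_i = 202.5 days = 0.5545 years.

0.554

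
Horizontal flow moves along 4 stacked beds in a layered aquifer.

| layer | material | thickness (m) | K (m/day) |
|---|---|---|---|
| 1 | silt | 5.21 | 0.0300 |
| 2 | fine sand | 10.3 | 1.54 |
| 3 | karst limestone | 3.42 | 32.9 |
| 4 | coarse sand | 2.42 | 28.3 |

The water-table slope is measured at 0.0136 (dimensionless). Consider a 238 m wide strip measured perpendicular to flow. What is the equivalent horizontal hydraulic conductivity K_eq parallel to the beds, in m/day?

9.23

Flow is parallel to layering, so each bed carries its own Darcy discharge and the transmissivities add.
Σ(K_i·b_i) = 0.0300×5.21 + 1.54×10.3 + 32.9×3.42 + 28.3×2.42 = 197.0 m²/day.
Total thickness b = 21.35 m, so K_eq = Σ(K_i·b_i)/b = 9.228 m/day.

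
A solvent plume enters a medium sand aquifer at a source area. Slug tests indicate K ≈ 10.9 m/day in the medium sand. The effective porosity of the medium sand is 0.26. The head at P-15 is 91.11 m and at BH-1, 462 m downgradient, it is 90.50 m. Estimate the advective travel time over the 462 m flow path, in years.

Hydraulic gradient i = (91.11 − 90.50) / 462 = 0.61 / 462 = 0.001320.
Darcy flux q = K · i = 10.90 × 0.001320 = 0.01439 m/day.
Seepage velocity v = q / n_e = 0.01439 / 0.26 = 0.05535 m/day.
Travel time t = L / v = 462 / 0.05535 = 8346 days = 22.85 years.

22.9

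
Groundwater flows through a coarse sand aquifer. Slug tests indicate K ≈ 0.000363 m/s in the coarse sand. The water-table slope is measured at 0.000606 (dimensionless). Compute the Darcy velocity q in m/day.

Convert K: 0.000363 m/s × 86400 = 31.36 m/day.
Hydraulic gradient i = 0.000606.
Specific discharge q = K · i = 31.36 × 0.0006060 = 0.01901 m/day.

0.0190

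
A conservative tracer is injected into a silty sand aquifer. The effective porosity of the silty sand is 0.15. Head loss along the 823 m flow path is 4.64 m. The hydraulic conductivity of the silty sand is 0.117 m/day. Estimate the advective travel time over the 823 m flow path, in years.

Hydraulic gradient i = Δh / L = 4.64 / 823 = 0.005638.
Darcy flux q = K · i = 0.1170 × 0.005638 = 0.0006596 m/day.
Seepage velocity v = q / n_e = 0.0006596 / 0.15 = 0.004398 m/day.
Travel time t = L / v = 823 / 0.004398 = 1.871e+05 days = 512.4 years.

512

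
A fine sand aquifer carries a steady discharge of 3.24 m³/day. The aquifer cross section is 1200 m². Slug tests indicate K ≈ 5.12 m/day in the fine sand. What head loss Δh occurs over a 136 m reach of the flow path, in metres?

0.0717

From Q = K·A·i, i = Q / (K·A) = 3.24 / (5.120 × 1200) = 0.0005273.
Head loss Δh = i · L = 0.0005273 × 136 = 0.07172 m.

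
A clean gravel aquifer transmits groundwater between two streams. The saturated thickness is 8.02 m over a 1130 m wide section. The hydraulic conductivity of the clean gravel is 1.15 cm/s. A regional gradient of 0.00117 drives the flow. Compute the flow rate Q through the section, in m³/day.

10500

Convert K: 1.15 cm/s × 864 = 993.6 m/day.
Cross-sectional area A = 1130 × 8.02 = 9063 m².
Hydraulic gradient i = 0.00117.
Darcy's law: Q = K · A · i = 993.6 × 9063 × 0.001170 = 10535 m³/day.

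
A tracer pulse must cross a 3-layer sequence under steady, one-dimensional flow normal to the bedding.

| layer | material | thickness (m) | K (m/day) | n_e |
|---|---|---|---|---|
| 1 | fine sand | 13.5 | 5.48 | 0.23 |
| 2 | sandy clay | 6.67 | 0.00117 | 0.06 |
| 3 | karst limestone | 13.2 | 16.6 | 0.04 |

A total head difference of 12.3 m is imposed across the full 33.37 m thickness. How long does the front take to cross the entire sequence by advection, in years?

5.12

With flow normal to the layers, continuity requires the same specific discharge q through every layer.
Σ(b_i/K_i) = 13.5/5.48 + 6.67/0.00117 + 13.2/16.6 = 5704 d.
q = Δh / Σ(b_i/K_i) = 12.3 / 5704 = 0.002156 m/day.
In each layer the seepage velocity is v_i = q/n_i, so the layer transit time is t_i = b_i·n_i / q:
  layer 1 (fine sand): t_1 = 13.5 × 0.23 / 0.002156 = 1440 d
  layer 2 (sandy clay): t_2 = 6.67 × 0.06 / 0.002156 = 185.6 d
  layer 3 (karst limestone): t_3 = 13.2 × 0.04 / 0.002156 = 244.9 d
Total t = Σ t_i = 1870 days = 5.121 years.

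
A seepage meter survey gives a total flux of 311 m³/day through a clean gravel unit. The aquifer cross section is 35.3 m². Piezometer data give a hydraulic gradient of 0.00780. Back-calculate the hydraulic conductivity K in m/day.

Hydraulic gradient i = 0.00780.
From Q = K·A·i, K = Q / (A·i) = 311 / (35.30 × 0.007800) = 1130 m/day.

1130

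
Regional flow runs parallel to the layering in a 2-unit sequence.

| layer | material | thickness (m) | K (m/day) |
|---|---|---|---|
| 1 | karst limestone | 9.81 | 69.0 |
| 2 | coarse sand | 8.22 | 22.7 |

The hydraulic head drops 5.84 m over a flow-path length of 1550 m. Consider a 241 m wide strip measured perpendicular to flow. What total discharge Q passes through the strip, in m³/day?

784

Flow is parallel to layering, so each bed carries its own Darcy discharge and the transmissivities add.
Σ(K_i·b_i) = 69.0×9.81 + 22.7×8.22 = 863.5 m²/day.
Hydraulic gradient i = Δh / L = 5.84 / 1550 = 0.003768.
Q = Σ(K_i·b_i) · W · i = 863.5 × 241 × 0.003768 = 784.1 m³/day.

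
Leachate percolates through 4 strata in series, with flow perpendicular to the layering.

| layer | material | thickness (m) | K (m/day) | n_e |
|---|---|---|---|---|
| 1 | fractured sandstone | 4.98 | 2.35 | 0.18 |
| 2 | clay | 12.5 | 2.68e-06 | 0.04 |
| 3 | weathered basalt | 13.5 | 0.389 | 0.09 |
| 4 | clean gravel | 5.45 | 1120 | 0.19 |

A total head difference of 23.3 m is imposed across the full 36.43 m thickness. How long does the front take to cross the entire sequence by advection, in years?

With flow normal to the layers, continuity requires the same specific discharge q through every layer.
Σ(b_i/K_i) = 4.98/2.35 + 12.5/2.68e-06 + 13.5/0.389 + 5.45/1120 = 4.664e+06 d.
q = Δh / Σ(b_i/K_i) = 23.3 / 4.664e+06 = 4.995e-06 m/day.
In each layer the seepage velocity is v_i = q/n_i, so the layer transit time is t_i = b_i·n_i / q:
  layer 1 (fractured sandstone): t_1 = 4.98 × 0.18 / 4.995e-06 = 1.794e+05 d
  layer 2 (clay): t_2 = 12.5 × 0.04 / 4.995e-06 = 1.001e+05 d
  layer 3 (weathered basalt): t_3 = 13.5 × 0.09 / 4.995e-06 = 2.432e+05 d
  layer 4 (clean gravel): t_4 = 5.45 × 0.19 / 4.995e-06 = 2.073e+05 d
Total t = Σ t_i = 7.300e+05 days = 1999 years.

2000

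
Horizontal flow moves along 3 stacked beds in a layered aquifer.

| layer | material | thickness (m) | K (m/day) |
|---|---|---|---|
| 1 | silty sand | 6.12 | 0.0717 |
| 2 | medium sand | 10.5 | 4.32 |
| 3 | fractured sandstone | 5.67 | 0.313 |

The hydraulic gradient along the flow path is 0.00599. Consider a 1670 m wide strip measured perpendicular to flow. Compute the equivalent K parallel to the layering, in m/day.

Flow is parallel to layering, so each bed carries its own Darcy discharge and the transmissivities add.
Σ(K_i·b_i) = 0.0717×6.12 + 4.32×10.5 + 0.313×5.67 = 47.57 m²/day.
Total thickness b = 22.29 m, so K_eq = Σ(K_i·b_i)/b = 2.134 m/day.

2.13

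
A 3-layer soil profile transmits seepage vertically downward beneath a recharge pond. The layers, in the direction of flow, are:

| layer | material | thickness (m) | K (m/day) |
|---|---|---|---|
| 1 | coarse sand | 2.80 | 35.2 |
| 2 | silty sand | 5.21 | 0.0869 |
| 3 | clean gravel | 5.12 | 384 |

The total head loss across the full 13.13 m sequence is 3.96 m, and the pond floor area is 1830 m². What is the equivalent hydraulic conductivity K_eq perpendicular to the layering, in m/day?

Flow is perpendicular to layering, so the layers act in series and the equivalent K is the thickness-weighted harmonic mean.
Total thickness L = 2.80 + 5.21 + 5.12 = 13.13 m.
Σ(b_i/K_i) = 2.80/35.2 + 5.21/0.0869 + 5.12/384 = 60.05 d.
K_eq = L / Σ(b_i/K_i) = 13.13 / 60.05 = 0.2187 m/day.

0.219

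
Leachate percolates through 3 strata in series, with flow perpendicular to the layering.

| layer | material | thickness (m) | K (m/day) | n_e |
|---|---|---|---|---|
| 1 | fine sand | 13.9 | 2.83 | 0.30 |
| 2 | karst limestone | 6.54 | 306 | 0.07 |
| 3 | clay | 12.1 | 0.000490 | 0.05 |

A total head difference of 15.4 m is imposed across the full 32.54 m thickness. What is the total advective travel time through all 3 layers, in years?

With flow normal to the layers, continuity requires the same specific discharge q through every layer.
Σ(b_i/K_i) = 13.9/2.83 + 6.54/306 + 12.1/0.000490 = 24699 d.
q = Δh / Σ(b_i/K_i) = 15.4 / 24699 = 0.0006235 m/day.
In each layer the seepage velocity is v_i = q/n_i, so the layer transit time is t_i = b_i·n_i / q:
  layer 1 (fine sand): t_1 = 13.9 × 0.30 / 0.0006235 = 6688 d
  layer 2 (karst limestone): t_2 = 6.54 × 0.07 / 0.0006235 = 734.2 d
  layer 3 (clay): t_3 = 12.1 × 0.05 / 0.0006235 = 970.3 d
Total t = Σ t_i = 8392 days = 22.98 years.

23.0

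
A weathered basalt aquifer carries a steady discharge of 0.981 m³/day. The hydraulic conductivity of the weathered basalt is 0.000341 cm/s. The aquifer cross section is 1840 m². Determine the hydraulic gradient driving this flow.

0.00181

Convert K: 0.000341 cm/s × 864 = 0.2946 m/day.
From Q = K·A·i, i = Q / (K·A) = 0.981 / (0.2946 × 1840) = 0.001810.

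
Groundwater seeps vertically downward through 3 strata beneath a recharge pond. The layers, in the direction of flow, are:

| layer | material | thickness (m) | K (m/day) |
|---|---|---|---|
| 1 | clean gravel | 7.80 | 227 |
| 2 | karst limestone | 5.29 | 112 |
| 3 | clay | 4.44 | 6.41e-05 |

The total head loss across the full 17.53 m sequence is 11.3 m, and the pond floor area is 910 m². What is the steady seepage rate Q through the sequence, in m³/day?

0.148

Flow is perpendicular to layering, so the layers act in series and the equivalent K is the thickness-weighted harmonic mean.
Total thickness L = 7.80 + 5.29 + 4.44 = 17.53 m.
Σ(b_i/K_i) = 7.80/227 + 5.29/112 + 4.44/6.41e-05 = 69267 d.
K_eq = L / Σ(b_i/K_i) = 17.53 / 69267 = 0.0002531 m/day.
Q = K_eq · A · (Δh/L) = 0.0002531 × 910 × (11.3/17.53) = 0.1485 m³/day.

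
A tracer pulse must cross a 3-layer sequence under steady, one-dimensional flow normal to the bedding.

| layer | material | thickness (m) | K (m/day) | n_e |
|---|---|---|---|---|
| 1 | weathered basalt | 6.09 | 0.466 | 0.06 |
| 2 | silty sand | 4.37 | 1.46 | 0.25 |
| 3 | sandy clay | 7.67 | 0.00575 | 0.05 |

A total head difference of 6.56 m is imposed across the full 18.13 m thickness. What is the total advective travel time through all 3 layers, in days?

With flow normal to the layers, continuity requires the same specific discharge q through every layer.
Σ(b_i/K_i) = 6.09/0.466 + 4.37/1.46 + 7.67/0.00575 = 1350 d.
q = Δh / Σ(b_i/K_i) = 6.56 / 1350 = 0.004859 m/day.
In each layer the seepage velocity is v_i = q/n_i, so the layer transit time is t_i = b_i·n_i / q:
  layer 1 (weathered basalt): t_1 = 6.09 × 0.06 / 0.004859 = 75.20 d
  layer 2 (silty sand): t_2 = 4.37 × 0.25 / 0.004859 = 224.8 d
  layer 3 (sandy clay): t_3 = 7.67 × 0.05 / 0.004859 = 78.92 d
Total t = Σ t_i = 378.9 days.

379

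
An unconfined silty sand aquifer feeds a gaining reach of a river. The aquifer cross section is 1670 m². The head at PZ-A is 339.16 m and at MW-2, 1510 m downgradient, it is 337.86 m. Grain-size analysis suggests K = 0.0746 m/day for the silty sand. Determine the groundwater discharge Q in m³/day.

0.107

Hydraulic gradient i = (339.16 − 337.86) / 1510 = 1.3 / 1510 = 0.0008609.
Darcy's law: Q = K · A · i = 0.07460 × 1670 × 0.0008609 = 0.1073 m³/day.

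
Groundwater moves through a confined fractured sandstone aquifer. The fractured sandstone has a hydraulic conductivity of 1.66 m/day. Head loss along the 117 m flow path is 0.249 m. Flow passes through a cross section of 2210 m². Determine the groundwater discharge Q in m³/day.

Hydraulic gradient i = Δh / L = 0.249 / 117 = 0.002128.
Darcy's law: Q = K · A · i = 1.660 × 2210 × 0.002128 = 7.808 m³/day.

7.81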